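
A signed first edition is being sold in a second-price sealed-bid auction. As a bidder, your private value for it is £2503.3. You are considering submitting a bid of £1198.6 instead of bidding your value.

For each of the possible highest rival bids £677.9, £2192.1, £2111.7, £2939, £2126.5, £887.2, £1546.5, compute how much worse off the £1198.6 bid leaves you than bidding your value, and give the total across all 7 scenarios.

£2036.4

The deviation costs you only when the competing bid falls strictly between £1198.6 and £2503.3; elsewhere both bids give the same outcome.
£677.9: outcomes coincide → loss £0.
£2192.1: truthful payoff £311.2, deviation payoff £0 → loss £311.2.
£2111.7: truthful payoff £391.6, deviation payoff £0 → loss £391.6.
£2939: outcomes coincide → loss £0.
£2126.5: truthful payoff £376.8, deviation payoff £0 → loss £376.8.
£887.2: outcomes coincide → loss £0.
£1546.5: truthful payoff £956.8, deviation payoff £0 → loss £956.8.
Total loss = £311.2 + £391.6 + £376.8 + £956.8 = £2036.4.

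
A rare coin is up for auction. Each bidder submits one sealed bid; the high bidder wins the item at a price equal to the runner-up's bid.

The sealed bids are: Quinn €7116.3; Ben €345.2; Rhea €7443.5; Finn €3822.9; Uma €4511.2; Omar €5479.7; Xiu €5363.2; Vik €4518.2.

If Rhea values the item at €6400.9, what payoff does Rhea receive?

−€715.4

Highest bid: Rhea at €7443.5, so Rhea wins.
Second-highest bid: Quinn at €7116.3 — that is the price the winner pays.
Rhea's payoff = value − price = €6400.9 − €7116.3 = −€715.4.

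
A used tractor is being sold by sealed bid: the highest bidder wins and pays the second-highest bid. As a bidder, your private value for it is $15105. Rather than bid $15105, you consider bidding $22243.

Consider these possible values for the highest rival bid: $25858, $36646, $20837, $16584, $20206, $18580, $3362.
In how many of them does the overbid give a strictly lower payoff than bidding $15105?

The deviation hurts exactly when the highest competing bid lies strictly between $15105 and $22243 — overbidding then wins at a price above your value.
$25858: above both → same outcome either way.
$36646: above both → same outcome either way.
$20837: inside the interval → strictly worse (loss $5732).
$16584: inside the interval → strictly worse (loss $1479).
$20206: inside the interval → strictly worse (loss $5101).
$18580: inside the interval → strictly worse (loss $3475).
$3362: below both → same outcome either way.
Count: 4.

4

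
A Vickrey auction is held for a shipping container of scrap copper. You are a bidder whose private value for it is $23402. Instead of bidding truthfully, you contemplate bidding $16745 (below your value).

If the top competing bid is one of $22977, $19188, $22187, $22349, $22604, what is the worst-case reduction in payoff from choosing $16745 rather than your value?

$22977: truthful gives $425, deviation gives $0 → loss $425.
$19188: truthful gives $4214, deviation gives $0 → loss $4214.
$22187: truthful gives $1215, deviation gives $0 → loss $1215.
$22349: truthful gives $1053, deviation gives $0 → loss $1053.
$22604: truthful gives $798, deviation gives $0 → loss $798.
Maximum loss: $4214.

$4214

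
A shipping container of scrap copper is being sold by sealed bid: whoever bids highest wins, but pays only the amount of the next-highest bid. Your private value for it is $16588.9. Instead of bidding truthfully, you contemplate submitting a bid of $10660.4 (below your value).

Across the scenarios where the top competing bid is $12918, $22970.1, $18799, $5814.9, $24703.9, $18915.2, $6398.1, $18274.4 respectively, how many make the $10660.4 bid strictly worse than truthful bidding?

The deviation hurts exactly when the highest competing bid lies strictly between $10660.4 and $16588.9 — underbidding then forfeits a profitable win.
$12918: inside the interval → strictly worse (loss $3670.9).
$22970.1: above both → same outcome either way.
$18799: above both → same outcome either way.
$5814.9: below both → same outcome either way.
$24703.9: above both → same outcome either way.
$18915.2: above both → same outcome either way.
$6398.1: below both → same outcome either way.
$18274.4: above both → same outcome either way.
Count: 1.

1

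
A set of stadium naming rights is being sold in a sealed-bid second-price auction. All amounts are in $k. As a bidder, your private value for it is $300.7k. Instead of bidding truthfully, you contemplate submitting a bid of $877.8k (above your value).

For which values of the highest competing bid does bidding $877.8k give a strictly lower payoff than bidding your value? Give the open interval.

If the competing bid is below $300.7k, both bids win at the same price — no difference.
If it is above $877.8k, both bids lose — no difference.
If it lies strictly between $300.7k and $877.8k, bidding your value loses (payoff 0) while bidding $877.8k wins at a price above your value (payoff negative).
So the deviation strictly hurts on the open interval ($300.7k, $877.8k).
Truthful bidding weakly dominates here: raising your bid can only win items priced above your value, and lowering it can only forfeit items priced below.

($300.7k, $877.8k)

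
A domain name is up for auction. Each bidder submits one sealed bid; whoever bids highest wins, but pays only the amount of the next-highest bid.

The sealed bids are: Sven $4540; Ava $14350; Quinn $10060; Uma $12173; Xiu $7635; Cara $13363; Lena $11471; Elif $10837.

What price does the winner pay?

$13363

Highest bid: Ava at $14350, so Ava wins.
Second-highest bid: Cara at $13363 — that is the price the winner pays.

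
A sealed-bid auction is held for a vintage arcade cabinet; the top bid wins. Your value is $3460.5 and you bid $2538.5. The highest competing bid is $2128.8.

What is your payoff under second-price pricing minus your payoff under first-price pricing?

$409.7

You have the highest bid, so you win under either rule.
Second-price: pay $2128.8 → payoff $1331.7.
First-price: pay your own bid $2538.5 → payoff $922.
Difference = $1331.7 − ($922) = $409.7.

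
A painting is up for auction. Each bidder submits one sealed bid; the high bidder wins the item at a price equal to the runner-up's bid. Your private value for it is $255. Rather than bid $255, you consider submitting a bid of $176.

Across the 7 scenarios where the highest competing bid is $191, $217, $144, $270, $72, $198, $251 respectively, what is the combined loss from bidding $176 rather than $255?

The deviation costs you only when the competing bid falls strictly between $176 and $255; elsewhere both bids give the same outcome.
$191: truthful payoff $64, deviation payoff $0 → loss $64.
$217: truthful payoff $38, deviation payoff $0 → loss $38.
$144: outcomes coincide → loss $0.
$270: outcomes coincide → loss $0.
$72: outcomes coincide → loss $0.
$198: truthful payoff $57, deviation payoff $0 → loss $57.
$251: truthful payoff $4, deviation payoff $0 → loss $4.
Total loss = $64 + $38 + $57 + $4 = $163.
Truthful bidding weakly dominates here: raising your bid can only win items priced above your value, and lowering it can only forfeit items priced below.

$163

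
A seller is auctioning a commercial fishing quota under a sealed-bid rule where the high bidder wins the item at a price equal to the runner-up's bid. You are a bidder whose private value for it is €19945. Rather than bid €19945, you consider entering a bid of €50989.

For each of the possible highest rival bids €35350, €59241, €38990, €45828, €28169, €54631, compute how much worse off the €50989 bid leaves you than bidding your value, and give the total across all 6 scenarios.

The deviation costs you only when the competing bid falls strictly between €19945 and €50989; elsewhere both bids give the same outcome.
€35350: truthful payoff €0, deviation payoff −€15405 → loss €15405.
€59241: outcomes coincide → loss €0.
€38990: truthful payoff €0, deviation payoff −€19045 → loss €19045.
€45828: truthful payoff €0, deviation payoff −€25883 → loss €25883.
€28169: truthful payoff €0, deviation payoff −€8224 → loss €8224.
€54631: outcomes coincide → loss €0.
Total loss = €15405 + €19045 + €25883 + €8224 = €68557.

€68557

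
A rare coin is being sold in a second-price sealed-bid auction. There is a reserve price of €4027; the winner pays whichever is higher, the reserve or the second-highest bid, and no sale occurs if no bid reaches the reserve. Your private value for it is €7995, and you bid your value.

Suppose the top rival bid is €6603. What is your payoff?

€1392

Your bid €7995 is the highest and exceeds the reserve.
Price = max(second-highest bid, reserve) = max(€6603, €4027) = €6603.
Payoff = €7995 − €6603 = €1392.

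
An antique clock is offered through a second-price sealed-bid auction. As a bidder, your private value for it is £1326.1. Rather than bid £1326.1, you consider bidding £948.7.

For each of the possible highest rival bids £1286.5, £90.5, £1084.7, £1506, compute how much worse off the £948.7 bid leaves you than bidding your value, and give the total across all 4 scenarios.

£281

The deviation costs you only when the competing bid falls strictly between £948.7 and £1326.1; elsewhere both bids give the same outcome.
£1286.5: truthful payoff £39.6, deviation payoff £0 → loss £39.6.
£90.5: outcomes coincide → loss £0.
£1084.7: truthful payoff £241.4, deviation payoff £0 → loss £241.4.
£1506: outcomes coincide → loss £0.
Total loss = £39.6 + £241.4 = £281.
In a second-price auction your bid sets only whether you win, not what you pay, so bidding your true value is weakly dominant.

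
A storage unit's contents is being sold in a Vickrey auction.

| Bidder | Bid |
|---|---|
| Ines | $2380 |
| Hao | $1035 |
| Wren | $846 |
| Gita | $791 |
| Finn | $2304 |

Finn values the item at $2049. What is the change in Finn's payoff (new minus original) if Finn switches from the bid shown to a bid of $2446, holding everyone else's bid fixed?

−$331

The highest bid among the other bidders is $2380; Finn's bid doesn't change that.
Original bid $2304: Finn is not highest (top rival bid is $2380); payoff $0.
Alternative bid $2446: Finn is highest, pays the top rival bid $2380; payoff $2049 − $2380 = −$331.
Change in payoff = −$331 − ($0) = −$331.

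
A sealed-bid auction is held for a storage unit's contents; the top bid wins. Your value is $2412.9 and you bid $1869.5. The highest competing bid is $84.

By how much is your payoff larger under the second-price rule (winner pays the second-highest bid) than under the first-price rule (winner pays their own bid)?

You have the highest bid, so you win under either rule.
Second-price: pay $84 → payoff $2328.9.
First-price: pay your own bid $1869.5 → payoff $543.4.
Difference = $2328.9 − ($543.4) = $1785.5.

$1785.5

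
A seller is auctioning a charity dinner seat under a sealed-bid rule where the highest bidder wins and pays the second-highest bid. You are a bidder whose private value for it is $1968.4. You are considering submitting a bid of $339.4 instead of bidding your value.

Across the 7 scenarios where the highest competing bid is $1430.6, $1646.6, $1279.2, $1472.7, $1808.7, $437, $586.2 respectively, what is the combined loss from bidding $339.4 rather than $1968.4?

$5117.8

The deviation costs you only when the competing bid falls strictly between $339.4 and $1968.4; elsewhere both bids give the same outcome.
$1430.6: truthful payoff $537.8, deviation payoff $0 → loss $537.8.
$1646.6: truthful payoff $321.8, deviation payoff $0 → loss $321.8.
$1279.2: truthful payoff $689.2, deviation payoff $0 → loss $689.2.
$1472.7: truthful payoff $495.7, deviation payoff $0 → loss $495.7.
$1808.7: truthful payoff $159.7, deviation payoff $0 → loss $159.7.
$437: truthful payoff $1531.4, deviation payoff $0 → loss $1531.4.
$586.2: truthful payoff $1382.2, deviation payoff $0 → loss $1382.2.
Total loss = $537.8 + $321.8 + $689.2 + $495.7 + $159.7 + $1531.4 + $1382.2 = $5117.8.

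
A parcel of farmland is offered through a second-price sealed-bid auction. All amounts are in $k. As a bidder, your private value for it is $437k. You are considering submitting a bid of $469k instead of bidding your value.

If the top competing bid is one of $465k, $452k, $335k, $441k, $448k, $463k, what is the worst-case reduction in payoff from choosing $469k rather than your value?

$28k

$465k: truthful gives $0k, deviation gives −$28k → loss $28k.
$452k: truthful gives $0k, deviation gives −$15k → loss $15k.
$335k: same outcome either way → loss $0k.
$441k: truthful gives $0k, deviation gives −$4k → loss $4k.
$448k: truthful gives $0k, deviation gives −$11k → loss $11k.
$463k: truthful gives $0k, deviation gives −$26k → loss $26k.
Maximum loss: $28k.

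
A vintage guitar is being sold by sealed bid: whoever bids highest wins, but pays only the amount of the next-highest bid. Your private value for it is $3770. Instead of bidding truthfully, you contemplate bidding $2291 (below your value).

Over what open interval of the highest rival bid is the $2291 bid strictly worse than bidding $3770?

($2291, $3770)

If the competing bid is below $2291, both bids win at the same price — no difference.
If it is above $3770, both bids lose — no difference.
If it lies strictly between $2291 and $3770, bidding your value wins at a price below your value (positive payoff) while bidding $2291 loses (payoff 0).
So the deviation strictly hurts on the open interval ($2291, $3770).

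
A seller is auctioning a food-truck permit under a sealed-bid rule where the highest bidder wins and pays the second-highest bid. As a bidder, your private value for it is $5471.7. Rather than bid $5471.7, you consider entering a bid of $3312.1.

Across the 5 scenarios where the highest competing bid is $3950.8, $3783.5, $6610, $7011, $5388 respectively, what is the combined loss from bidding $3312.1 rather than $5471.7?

$3292.8

The deviation costs you only when the competing bid falls strictly between $3312.1 and $5471.7; elsewhere both bids give the same outcome.
$3950.8: truthful payoff $1520.9, deviation payoff $0 → loss $1520.9.
$3783.5: truthful payoff $1688.2, deviation payoff $0 → loss $1688.2.
$6610: outcomes coincide → loss $0.
$7011: outcomes coincide → loss $0.
$5388: truthful payoff $83.7, deviation payoff $0 → loss $83.7.
Total loss = $1520.9 + $1688.2 + $83.7 = $3292.8.
In a second-price auction your bid sets only whether you win, not what you pay, so bidding your true value is weakly dominant.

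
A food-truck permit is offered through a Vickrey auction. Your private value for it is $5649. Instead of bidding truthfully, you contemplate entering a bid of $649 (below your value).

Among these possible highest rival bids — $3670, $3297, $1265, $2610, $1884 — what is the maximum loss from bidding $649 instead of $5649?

$3670: truthful gives $1979, deviation gives $0 → loss $1979.
$3297: truthful gives $2352, deviation gives $0 → loss $2352.
$1265: truthful gives $4384, deviation gives $0 → loss $4384.
$2610: truthful gives $3039, deviation gives $0 → loss $3039.
$1884: truthful gives $3765, deviation gives $0 → loss $3765.
Maximum loss: $4384.

$4384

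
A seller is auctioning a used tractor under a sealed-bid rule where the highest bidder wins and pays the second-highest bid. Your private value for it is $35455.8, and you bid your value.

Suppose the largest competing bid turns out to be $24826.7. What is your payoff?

$10629.1

Your bid $35455.8 exceeds the highest competing bid $24826.7, so you win.
In a second-price auction the winner pays the second-highest bid, $24826.7.
Payoff = value − price = $35455.8 − $24826.7 = $10629.1.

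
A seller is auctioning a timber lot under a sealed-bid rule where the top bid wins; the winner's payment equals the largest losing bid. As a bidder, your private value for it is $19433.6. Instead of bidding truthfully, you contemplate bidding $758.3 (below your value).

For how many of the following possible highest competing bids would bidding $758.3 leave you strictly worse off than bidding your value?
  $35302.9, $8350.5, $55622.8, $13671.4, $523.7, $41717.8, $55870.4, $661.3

The deviation hurts exactly when the highest competing bid lies strictly between $758.3 and $19433.6 — underbidding then forfeits a profitable win.
$35302.9: above both → same outcome either way.
$8350.5: inside the interval → strictly worse (loss $11083.1).
$55622.8: above both → same outcome either way.
$13671.4: inside the interval → strictly worse (loss $5762.2).
$523.7: below both → same outcome either way.
$41717.8: above both → same outcome either way.
$55870.4: above both → same outcome either way.
$661.3: below both → same outcome either way.
Count: 2.

2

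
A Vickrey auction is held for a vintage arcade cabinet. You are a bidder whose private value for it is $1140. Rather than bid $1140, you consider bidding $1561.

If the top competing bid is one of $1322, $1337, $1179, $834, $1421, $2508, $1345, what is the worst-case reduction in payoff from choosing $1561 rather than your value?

$1322: truthful gives $0, deviation gives −$182 → loss $182.
$1337: truthful gives $0, deviation gives −$197 → loss $197.
$1179: truthful gives $0, deviation gives −$39 → loss $39.
$834: same outcome either way → loss $0.
$1421: truthful gives $0, deviation gives −$281 → loss $281.
$2508: same outcome either way → loss $0.
$1345: truthful gives $0, deviation gives −$205 → loss $205.
Maximum loss: $281.

$281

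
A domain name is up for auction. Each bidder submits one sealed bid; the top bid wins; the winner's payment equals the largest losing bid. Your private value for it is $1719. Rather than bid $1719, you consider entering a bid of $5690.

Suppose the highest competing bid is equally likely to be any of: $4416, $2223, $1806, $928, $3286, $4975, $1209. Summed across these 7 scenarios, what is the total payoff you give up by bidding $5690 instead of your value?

$8111

The deviation costs you only when the competing bid falls strictly between $1719 and $5690; elsewhere both bids give the same outcome.
$4416: truthful payoff $0, deviation payoff −$2697 → loss $2697.
$2223: truthful payoff $0, deviation payoff −$504 → loss $504.
$1806: truthful payoff $0, deviation payoff −$87 → loss $87.
$928: outcomes coincide → loss $0.
$3286: truthful payoff $0, deviation payoff −$1567 → loss $1567.
$4975: truthful payoff $0, deviation payoff −$3256 → loss $3256.
$1209: outcomes coincide → loss $0.
Total loss = $2697 + $504 + $87 + $1567 + $3256 = $8111.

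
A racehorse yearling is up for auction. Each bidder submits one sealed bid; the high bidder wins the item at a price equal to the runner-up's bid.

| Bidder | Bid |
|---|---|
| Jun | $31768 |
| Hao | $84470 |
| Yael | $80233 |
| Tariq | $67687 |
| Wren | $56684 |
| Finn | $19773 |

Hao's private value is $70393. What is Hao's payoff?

Highest bid: Hao at $84470, so Hao wins.
Second-highest bid: Yael at $80233 — that is the price the winner pays.
Hao's payoff = value − price = $70393 − $80233 = −$9840.

−$9840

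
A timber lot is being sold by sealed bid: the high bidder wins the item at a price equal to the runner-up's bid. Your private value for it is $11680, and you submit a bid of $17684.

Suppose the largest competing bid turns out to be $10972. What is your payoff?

$708

Your bid $17684 exceeds the highest competing bid $10972, so you win.
In a second-price auction the winner pays the second-highest bid, $10972.
Payoff = value − price = $11680 − $10972 = $708.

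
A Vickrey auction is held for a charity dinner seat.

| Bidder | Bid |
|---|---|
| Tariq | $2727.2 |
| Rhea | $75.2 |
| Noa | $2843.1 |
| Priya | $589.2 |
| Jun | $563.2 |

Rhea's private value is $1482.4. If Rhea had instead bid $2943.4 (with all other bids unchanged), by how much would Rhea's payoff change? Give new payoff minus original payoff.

−$1360.7

The highest bid among the other bidders is $2843.1; Rhea's bid doesn't change that.
Original bid $75.2: Rhea is not highest (top rival bid is $2843.1); payoff $0.
Alternative bid $2943.4: Rhea is highest, pays the top rival bid $2843.1; payoff $1482.4 − $2843.1 = −$1360.7.
Change in payoff = −$1360.7 − ($0) = −$1360.7.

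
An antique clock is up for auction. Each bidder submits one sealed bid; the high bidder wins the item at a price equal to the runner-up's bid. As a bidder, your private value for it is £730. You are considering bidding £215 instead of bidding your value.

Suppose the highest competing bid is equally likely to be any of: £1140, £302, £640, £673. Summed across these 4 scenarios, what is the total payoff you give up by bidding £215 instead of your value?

The deviation costs you only when the competing bid falls strictly between £215 and £730; elsewhere both bids give the same outcome.
£1140: outcomes coincide → loss £0.
£302: truthful payoff £428, deviation payoff £0 → loss £428.
£640: truthful payoff £90, deviation payoff £0 → loss £90.
£673: truthful payoff £57, deviation payoff £0 → loss £57.
Total loss = £428 + £90 + £57 = £575.

£575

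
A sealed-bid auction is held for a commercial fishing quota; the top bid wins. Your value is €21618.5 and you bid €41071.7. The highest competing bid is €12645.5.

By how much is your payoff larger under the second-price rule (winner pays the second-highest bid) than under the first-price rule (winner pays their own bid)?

€28426.2

You have the highest bid, so you win under either rule.
Second-price: pay €12645.5 → payoff €8973.
First-price: pay your own bid €41071.7 → payoff −€19453.2.
Difference = €8973 − (−€19453.2) = €28426.2.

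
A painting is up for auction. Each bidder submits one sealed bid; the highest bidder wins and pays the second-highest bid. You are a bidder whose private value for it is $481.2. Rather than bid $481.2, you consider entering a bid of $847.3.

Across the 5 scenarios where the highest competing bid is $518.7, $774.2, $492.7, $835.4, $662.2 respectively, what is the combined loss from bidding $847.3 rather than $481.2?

The deviation costs you only when the competing bid falls strictly between $481.2 and $847.3; elsewhere both bids give the same outcome.
$518.7: truthful payoff $0, deviation payoff −$37.5 → loss $37.5.
$774.2: truthful payoff $0, deviation payoff −$293 → loss $293.
$492.7: truthful payoff $0, deviation payoff −$11.5 → loss $11.5.
$835.4: truthful payoff $0, deviation payoff −$354.2 → loss $354.2.
$662.2: truthful payoff $0, deviation payoff −$181 → loss $181.
Total loss = $37.5 + $293 + $11.5 + $354.2 + $181 = $877.2.

$877.2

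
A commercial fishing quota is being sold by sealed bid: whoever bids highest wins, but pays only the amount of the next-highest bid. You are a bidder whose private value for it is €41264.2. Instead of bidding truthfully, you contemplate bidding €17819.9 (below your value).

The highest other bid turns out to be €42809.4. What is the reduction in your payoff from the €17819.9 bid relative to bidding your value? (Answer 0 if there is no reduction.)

Bidding your value €41264.2: you lose (since €41264.2 < €42809.4). Payoff €0.
Bidding €17819.9: you lose. Payoff €0.
Difference = €0 − €0 = €0; both bids lead to the same outcome because the competing bid is above both your value and your alternative bid.
Because the price is fixed by the runner-up's bid, deviating from your value can only change a good outcome into a bad one — never the reverse.

€0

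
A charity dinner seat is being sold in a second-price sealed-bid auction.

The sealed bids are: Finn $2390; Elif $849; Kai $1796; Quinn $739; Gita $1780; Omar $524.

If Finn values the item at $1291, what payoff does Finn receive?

−$505

Highest bid: Finn at $2390, so Finn wins.
Second-highest bid: Kai at $1796 — that is the price the winner pays.
Finn's payoff = value − price = $1291 − $1796 = −$505.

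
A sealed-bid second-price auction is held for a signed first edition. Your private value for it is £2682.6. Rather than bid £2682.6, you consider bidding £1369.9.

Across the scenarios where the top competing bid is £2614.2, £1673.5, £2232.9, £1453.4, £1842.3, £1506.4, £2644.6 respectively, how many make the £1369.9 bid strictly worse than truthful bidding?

7

The deviation hurts exactly when the highest competing bid lies strictly between £1369.9 and £2682.6 — underbidding then forfeits a profitable win.
£2614.2: inside the interval → strictly worse (loss £68.4).
£1673.5: inside the interval → strictly worse (loss £1009.1).
£2232.9: inside the interval → strictly worse (loss £449.7).
£1453.4: inside the interval → strictly worse (loss £1229.2).
£1842.3: inside the interval → strictly worse (loss £840.3).
£1506.4: inside the interval → strictly worse (loss £1176.2).
£2644.6: inside the interval → strictly worse (loss £38).
Count: 7.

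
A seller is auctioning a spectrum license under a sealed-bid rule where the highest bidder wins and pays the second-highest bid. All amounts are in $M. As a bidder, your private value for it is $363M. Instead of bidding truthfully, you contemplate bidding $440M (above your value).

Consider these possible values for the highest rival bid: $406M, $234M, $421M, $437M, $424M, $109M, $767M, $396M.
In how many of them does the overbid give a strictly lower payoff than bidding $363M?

The deviation hurts exactly when the highest competing bid lies strictly between $363M and $440M — overbidding then wins at a price above your value.
$406M: inside the interval → strictly worse (loss $43M).
$234M: below both → same outcome either way.
$421M: inside the interval → strictly worse (loss $58M).
$437M: inside the interval → strictly worse (loss $74M).
$424M: inside the interval → strictly worse (loss $61M).
$109M: below both → same outcome either way.
$767M: above both → same outcome either way.
$396M: inside the interval → strictly worse (loss $33M).
Count: 5.

5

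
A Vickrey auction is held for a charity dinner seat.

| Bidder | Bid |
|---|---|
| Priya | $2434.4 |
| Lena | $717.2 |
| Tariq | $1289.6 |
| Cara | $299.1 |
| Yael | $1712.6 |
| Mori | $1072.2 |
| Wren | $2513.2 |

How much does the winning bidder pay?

$2434.4

Highest bid: Wren at $2513.2, so Wren wins.
Second-highest bid: Priya at $2434.4 — that is the price the winner pays.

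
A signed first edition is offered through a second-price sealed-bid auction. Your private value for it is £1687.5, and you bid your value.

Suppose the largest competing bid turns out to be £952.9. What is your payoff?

£734.6

Your bid £1687.5 exceeds the highest competing bid £952.9, so you win.
In a second-price auction the winner pays the second-highest bid, £952.9.
Payoff = value − price = £1687.5 − £952.9 = £734.6.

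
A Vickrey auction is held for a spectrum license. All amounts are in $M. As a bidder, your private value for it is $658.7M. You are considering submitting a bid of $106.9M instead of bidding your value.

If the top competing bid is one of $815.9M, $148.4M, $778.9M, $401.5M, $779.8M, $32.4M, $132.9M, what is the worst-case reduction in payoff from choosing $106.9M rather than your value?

$525.8M

$815.9M: same outcome either way → loss $0M.
$148.4M: truthful gives $510.3M, deviation gives $0M → loss $510.3M.
$778.9M: same outcome either way → loss $0M.
$401.5M: truthful gives $257.2M, deviation gives $0M → loss $257.2M.
$779.8M: same outcome either way → loss $0M.
$32.4M: same outcome either way → loss $0M.
$132.9M: truthful gives $525.8M, deviation gives $0M → loss $525.8M.
Maximum loss: $525.8M.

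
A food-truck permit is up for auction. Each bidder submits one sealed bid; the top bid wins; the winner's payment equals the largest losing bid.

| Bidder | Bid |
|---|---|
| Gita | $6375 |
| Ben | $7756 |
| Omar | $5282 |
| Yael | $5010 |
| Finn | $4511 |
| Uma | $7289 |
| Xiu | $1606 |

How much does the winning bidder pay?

$7289

Highest bid: Ben at $7756, so Ben wins.
Second-highest bid: Uma at $7289 — that is the price the winner pays.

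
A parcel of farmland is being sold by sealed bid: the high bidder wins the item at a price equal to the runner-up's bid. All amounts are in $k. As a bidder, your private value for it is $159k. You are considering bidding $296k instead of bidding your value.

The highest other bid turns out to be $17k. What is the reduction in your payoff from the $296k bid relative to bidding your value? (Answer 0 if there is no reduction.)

$0k

Bidding your value $159k: you win (since $159k > $17k) and pay $17k. Payoff $142k.
Bidding $296k: you win and pay $17k. Payoff $159k − $17k = $142k.
Difference = $142k − $142k = $0k; both bids lead to the same outcome because the competing bid is below both your value and your alternative bid.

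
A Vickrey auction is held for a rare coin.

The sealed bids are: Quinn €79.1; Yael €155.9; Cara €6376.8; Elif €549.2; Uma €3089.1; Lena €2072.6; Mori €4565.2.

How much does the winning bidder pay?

€4565.2

Highest bid: Cara at €6376.8, so Cara wins.
Second-highest bid: Mori at €4565.2 — that is the price the winner pays.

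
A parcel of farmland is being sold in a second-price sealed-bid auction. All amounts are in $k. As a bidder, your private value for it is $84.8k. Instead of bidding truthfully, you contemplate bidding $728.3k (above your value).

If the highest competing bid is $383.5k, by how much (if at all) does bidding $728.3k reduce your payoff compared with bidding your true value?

$298.7k

Bidding your value $84.8k: you lose (since $84.8k < $383.5k). Payoff $0k.
Bidding $728.3k: you win and pay $383.5k. Payoff $84.8k − $383.5k = −$298.7k.
The competing bid $383.5k lies between your value and your inflated bid, so overbidding wins an item priced above your value.
Loss from deviating = $0k − (−$298.7k) = $298.7k.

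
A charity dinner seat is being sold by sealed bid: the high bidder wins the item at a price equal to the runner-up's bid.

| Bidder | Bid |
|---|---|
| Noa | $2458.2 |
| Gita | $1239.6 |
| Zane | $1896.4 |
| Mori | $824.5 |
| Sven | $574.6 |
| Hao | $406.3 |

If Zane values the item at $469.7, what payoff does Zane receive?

Highest bid: Noa at $2458.2, so Noa wins.
Second-highest bid: Zane at $1896.4 — that is the price the winner pays.
Zane did not win, so Zane pays nothing and receives nothing: payoff $0.

$0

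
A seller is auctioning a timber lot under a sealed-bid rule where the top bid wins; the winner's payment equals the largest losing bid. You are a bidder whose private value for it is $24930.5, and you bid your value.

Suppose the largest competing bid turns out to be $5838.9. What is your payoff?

Your bid $24930.5 exceeds the highest competing bid $5838.9, so you win.
In a second-price auction the winner pays the second-highest bid, $5838.9.
Payoff = value − price = $24930.5 − $5838.9 = $19091.6.

$19091.6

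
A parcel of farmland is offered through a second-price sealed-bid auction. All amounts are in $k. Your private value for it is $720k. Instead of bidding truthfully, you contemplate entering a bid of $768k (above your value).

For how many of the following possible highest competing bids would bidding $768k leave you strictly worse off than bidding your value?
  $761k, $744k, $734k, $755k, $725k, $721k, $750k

The deviation hurts exactly when the highest competing bid lies strictly between $720k and $768k — overbidding then wins at a price above your value.
$761k: inside the interval → strictly worse (loss $41k).
$744k: inside the interval → strictly worse (loss $24k).
$734k: inside the interval → strictly worse (loss $14k).
$755k: inside the interval → strictly worse (loss $35k).
$725k: inside the interval → strictly worse (loss $5k).
$721k: inside the interval → strictly worse (loss $1k).
$750k: inside the interval → strictly worse (loss $30k).
Count: 7.

7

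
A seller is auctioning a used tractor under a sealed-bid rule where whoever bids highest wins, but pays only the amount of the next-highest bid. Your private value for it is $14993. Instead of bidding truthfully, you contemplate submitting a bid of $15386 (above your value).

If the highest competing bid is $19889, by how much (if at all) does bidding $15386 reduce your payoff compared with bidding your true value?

Bidding your value $14993: you lose (since $14993 < $19889). Payoff $0.
Bidding $15386: you lose. Payoff $0.
Difference = $0 − $0 = $0; both bids lead to the same outcome because the competing bid is above both your value and your alternative bid.
In a second-price auction your bid sets only whether you win, not what you pay, so bidding your true value is weakly dominant.

$0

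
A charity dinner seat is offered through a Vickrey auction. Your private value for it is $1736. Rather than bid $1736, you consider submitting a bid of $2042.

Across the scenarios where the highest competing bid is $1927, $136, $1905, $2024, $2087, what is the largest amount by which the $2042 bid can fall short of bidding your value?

$288

$1927: truthful gives $0, deviation gives −$191 → loss $191.
$136: same outcome either way → loss $0.
$1905: truthful gives $0, deviation gives −$169 → loss $169.
$2024: truthful gives $0, deviation gives −$288 → loss $288.
$2087: same outcome either way → loss $0.
Maximum loss: $288.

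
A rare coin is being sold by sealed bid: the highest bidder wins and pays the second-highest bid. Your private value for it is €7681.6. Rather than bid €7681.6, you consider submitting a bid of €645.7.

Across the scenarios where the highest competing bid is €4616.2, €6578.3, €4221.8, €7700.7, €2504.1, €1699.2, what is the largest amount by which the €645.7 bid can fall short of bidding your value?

€4616.2: truthful gives €3065.4, deviation gives €0 → loss €3065.4.
€6578.3: truthful gives €1103.3, deviation gives €0 → loss €1103.3.
€4221.8: truthful gives €3459.8, deviation gives €0 → loss €3459.8.
€7700.7: same outcome either way → loss €0.
€2504.1: truthful gives €5177.5, deviation gives €0 → loss €5177.5.
€1699.2: truthful gives €5982.4, deviation gives €0 → loss €5982.4.
Maximum loss: €5982.4.

€5982.4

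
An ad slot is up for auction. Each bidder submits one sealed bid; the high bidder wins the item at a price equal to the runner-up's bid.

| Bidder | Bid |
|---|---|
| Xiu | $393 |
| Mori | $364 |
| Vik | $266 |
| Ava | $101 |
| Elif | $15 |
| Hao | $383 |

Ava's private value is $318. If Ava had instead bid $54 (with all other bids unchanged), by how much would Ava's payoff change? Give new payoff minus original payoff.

$0

The highest bid among the other bidders is $393; Ava's bid doesn't change that.
Original bid $101: Ava is not highest (top rival bid is $393); payoff $0.
Alternative bid $54: Ava is not highest (top rival bid is $393); payoff $0.
Change in payoff = $0 − ($0) = $0.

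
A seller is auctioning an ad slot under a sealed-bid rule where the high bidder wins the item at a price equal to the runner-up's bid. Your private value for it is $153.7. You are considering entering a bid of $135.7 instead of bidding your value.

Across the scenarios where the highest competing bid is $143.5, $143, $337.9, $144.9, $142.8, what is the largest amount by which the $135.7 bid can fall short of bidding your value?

$10.9

$143.5: truthful gives $10.2, deviation gives $0 → loss $10.2.
$143: truthful gives $10.7, deviation gives $0 → loss $10.7.
$337.9: same outcome either way → loss $0.
$144.9: truthful gives $8.8, deviation gives $0 → loss $8.8.
$142.8: truthful gives $10.9, deviation gives $0 → loss $10.9.
Maximum loss: $10.9.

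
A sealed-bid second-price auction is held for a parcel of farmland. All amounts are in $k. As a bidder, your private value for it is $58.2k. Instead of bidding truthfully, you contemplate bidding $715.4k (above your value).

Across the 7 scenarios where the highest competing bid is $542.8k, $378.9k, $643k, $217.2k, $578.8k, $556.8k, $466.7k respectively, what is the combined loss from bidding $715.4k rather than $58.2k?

The deviation costs you only when the competing bid falls strictly between $58.2k and $715.4k; elsewhere both bids give the same outcome.
$542.8k: truthful payoff $0k, deviation payoff −$484.6k → loss $484.6k.
$378.9k: truthful payoff $0k, deviation payoff −$320.7k → loss $320.7k.
$643k: truthful payoff $0k, deviation payoff −$584.8k → loss $584.8k.
$217.2k: truthful payoff $0k, deviation payoff −$159k → loss $159k.
$578.8k: truthful payoff $0k, deviation payoff −$520.6k → loss $520.6k.
$556.8k: truthful payoff $0k, deviation payoff −$498.6k → loss $498.6k.
$466.7k: truthful payoff $0k, deviation payoff −$408.5k → loss $408.5k.
Total loss = $484.6k + $320.7k + $584.8k + $159k + $520.6k + $498.6k + $408.5k = $2976.8k.
Truthful bidding weakly dominates here: raising your bid can only win items priced above your value, and lowering it can only forfeit items priced below.

$2976.8k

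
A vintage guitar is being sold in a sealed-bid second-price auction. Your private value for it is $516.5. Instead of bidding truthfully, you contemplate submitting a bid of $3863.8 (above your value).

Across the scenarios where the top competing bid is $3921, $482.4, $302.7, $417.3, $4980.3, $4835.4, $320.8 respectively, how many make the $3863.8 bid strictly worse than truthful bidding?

The deviation hurts exactly when the highest competing bid lies strictly between $516.5 and $3863.8 — overbidding then wins at a price above your value.
$3921: above both → same outcome either way.
$482.4: below both → same outcome either way.
$302.7: below both → same outcome either way.
$417.3: below both → same outcome either way.
$4980.3: above both → same outcome either way.
$4835.4: above both → same outcome either way.
$320.8: below both → same outcome either way.
Count: 0.

0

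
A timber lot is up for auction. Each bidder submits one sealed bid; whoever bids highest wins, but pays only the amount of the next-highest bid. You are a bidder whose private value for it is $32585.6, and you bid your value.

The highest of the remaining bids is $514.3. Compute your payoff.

$32071.3

Your bid $32585.6 exceeds the highest competing bid $514.3, so you win.
In a second-price auction the winner pays the second-highest bid, $514.3.
Payoff = value − price = $32585.6 − $514.3 = $32071.3.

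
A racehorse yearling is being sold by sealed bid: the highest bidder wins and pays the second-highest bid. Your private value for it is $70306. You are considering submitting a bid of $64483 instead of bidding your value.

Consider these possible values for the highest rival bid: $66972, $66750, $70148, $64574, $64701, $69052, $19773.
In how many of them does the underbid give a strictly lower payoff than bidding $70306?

The deviation hurts exactly when the highest competing bid lies strictly between $64483 and $70306 — underbidding then forfeits a profitable win.
$66972: inside the interval → strictly worse (loss $3334).
$66750: inside the interval → strictly worse (loss $3556).
$70148: inside the interval → strictly worse (loss $158).
$64574: inside the interval → strictly worse (loss $5732).
$64701: inside the interval → strictly worse (loss $5605).
$69052: inside the interval → strictly worse (loss $1254).
$19773: below both → same outcome either way.
Count: 6.

6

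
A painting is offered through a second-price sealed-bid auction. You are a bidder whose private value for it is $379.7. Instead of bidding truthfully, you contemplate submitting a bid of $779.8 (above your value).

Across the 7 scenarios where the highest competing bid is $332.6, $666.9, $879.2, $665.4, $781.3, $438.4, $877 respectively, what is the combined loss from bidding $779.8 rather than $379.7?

The deviation costs you only when the competing bid falls strictly between $379.7 and $779.8; elsewhere both bids give the same outcome.
$332.6: outcomes coincide → loss $0.
$666.9: truthful payoff $0, deviation payoff −$287.2 → loss $287.2.
$879.2: outcomes coincide → loss $0.
$665.4: truthful payoff $0, deviation payoff −$285.7 → loss $285.7.
$781.3: outcomes coincide → loss $0.
$438.4: truthful payoff $0, deviation payoff −$58.7 → loss $58.7.
$877: outcomes coincide → loss $0.
Total loss = $287.2 + $285.7 + $58.7 = $631.6.

$631.6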